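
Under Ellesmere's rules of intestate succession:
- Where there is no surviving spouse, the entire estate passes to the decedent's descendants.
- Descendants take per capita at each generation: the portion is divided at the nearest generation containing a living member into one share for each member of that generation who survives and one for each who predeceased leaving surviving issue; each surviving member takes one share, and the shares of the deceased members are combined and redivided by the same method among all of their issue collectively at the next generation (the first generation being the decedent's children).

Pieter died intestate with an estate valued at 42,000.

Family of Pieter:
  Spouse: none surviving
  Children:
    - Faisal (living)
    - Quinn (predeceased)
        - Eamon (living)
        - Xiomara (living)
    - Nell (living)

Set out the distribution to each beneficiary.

The entire 42,000 passes to the descendants.
That amount (42,000) is divided at the children's generation into 3 shares of 14,000. Faisal and Nell each take 14,000. The remaining share for the deceased Quinn (14,000) is carried to the next generation.
That pool (14,000) is divided at the grandchildren's generation equally among Eamon and Xiomara: 7,000 each.

Faisal: 14,000; Eamon: 7,000; Xiomara: 7,000; Nell: 14,000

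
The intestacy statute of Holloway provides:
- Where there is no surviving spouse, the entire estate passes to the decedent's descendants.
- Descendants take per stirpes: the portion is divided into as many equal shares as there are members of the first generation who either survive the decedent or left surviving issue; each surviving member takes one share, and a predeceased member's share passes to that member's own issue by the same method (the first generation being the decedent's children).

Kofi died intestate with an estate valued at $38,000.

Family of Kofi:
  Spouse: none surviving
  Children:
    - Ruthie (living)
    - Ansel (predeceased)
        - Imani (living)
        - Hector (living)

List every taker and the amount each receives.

Ruthie: $19,000; Imani: $9,500; Hector: $9,500

The entire $38,000 passes to the descendants.
That amount ($38,000) is divided into 2 shares of $19,000: Ruthie takes $19,000; Ansel's $19,000 share passes to Ansel's issue.
Ansel's share ($19,000) is divided into 2 shares of $9,500: Imani and Hector each take $9,500.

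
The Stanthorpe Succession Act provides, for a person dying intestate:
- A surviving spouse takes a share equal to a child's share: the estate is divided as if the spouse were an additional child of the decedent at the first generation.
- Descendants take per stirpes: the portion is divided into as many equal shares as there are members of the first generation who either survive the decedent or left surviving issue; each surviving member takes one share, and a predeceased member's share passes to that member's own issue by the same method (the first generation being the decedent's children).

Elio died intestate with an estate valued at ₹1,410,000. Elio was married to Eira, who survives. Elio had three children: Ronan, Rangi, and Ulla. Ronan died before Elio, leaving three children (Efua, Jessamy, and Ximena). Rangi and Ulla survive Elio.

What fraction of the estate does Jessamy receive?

Jessamy receives 1/12 of the estate.

The spouse counts as an additional share at the children's level, so there are 4 primary shares of ₹352,500. Eira takes one such share (₹352,500).
The children's combined portion (₹1,057,500) is divided into 3 shares of ₹352,500: Rangi and Ulla each take ₹352,500; Ronan's ₹352,500 share passes to Ronan's issue.
Ronan's share (₹352,500) is divided into 3 shares of ₹117,500: Efua, Jessamy, and Ximena each take ₹117,500.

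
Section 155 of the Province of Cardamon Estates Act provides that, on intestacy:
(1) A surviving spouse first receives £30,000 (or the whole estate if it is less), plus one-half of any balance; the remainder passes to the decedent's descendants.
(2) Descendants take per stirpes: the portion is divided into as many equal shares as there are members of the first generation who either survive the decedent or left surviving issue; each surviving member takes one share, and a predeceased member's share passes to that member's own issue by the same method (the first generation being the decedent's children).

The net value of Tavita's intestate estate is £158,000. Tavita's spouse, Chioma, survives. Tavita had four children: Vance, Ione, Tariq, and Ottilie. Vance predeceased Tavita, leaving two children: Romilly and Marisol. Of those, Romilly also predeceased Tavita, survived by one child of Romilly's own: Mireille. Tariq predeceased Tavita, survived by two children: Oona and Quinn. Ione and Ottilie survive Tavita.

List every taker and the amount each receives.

Chioma: £94,000; Mireille: £8,000; Marisol: £8,000; Ione: £16,000; Oona: £8,000; Quinn: £8,000; Ottilie: £16,000

Chioma first takes £30,000, leaving a balance of £128,000. Chioma then takes one-half of the balance (£64,000), for a total of £94,000. The remaining £64,000 passes to the descendants.
The descendants' portion (£64,000) is divided into 4 shares of £16,000: Ione and Ottilie each take £16,000; Vance's £16,000 share passes to Vance's issue; Tariq's £16,000 share passes to Tariq's issue.
Vance's share (£16,000) is divided into 2 shares of £8,000: Marisol takes £8,000; Romilly's £8,000 share passes to Romilly's issue.
Romilly's share (£8,000) passes entirely to Mireille.
Tariq's share (£16,000) is divided into 2 shares of £8,000: Oona and Quinn each take £8,000.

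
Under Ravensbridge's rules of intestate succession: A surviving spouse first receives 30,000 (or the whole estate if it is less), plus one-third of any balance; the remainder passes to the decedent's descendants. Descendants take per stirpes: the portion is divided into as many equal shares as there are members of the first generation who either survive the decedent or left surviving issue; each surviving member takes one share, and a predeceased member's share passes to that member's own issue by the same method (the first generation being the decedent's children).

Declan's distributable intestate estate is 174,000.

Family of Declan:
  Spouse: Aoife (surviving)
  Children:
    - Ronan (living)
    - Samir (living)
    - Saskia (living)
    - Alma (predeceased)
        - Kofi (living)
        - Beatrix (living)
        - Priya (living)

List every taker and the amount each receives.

Aoife: 78,000; Ronan: 24,000; Samir: 24,000; Saskia: 24,000; Kofi: 8,000; Beatrix: 8,000; Priya: 8,000

Aoife first takes 30,000, leaving a balance of 144,000. Aoife then takes one-third of the balance (48,000), for a total of 78,000. The remaining 96,000 passes to the descendants.
The descendants' portion (96,000) is divided into 4 shares of 24,000: Ronan, Samir, and Saskia each take 24,000; Alma's 24,000 share passes to Alma's issue.
Alma's share (24,000) is divided into 3 shares of 8,000: Kofi, Beatrix, and Priya each take 8,000.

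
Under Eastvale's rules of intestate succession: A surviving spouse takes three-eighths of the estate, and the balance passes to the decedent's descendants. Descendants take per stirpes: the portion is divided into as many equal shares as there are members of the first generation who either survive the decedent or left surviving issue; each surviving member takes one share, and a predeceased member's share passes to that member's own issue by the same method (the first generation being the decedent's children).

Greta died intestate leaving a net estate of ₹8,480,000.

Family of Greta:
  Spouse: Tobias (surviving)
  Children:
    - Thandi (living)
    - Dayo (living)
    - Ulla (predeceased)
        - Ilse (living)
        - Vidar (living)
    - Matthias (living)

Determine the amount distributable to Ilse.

Tobias takes three-eighths of ₹8,480,000 = ₹3,180,000. The remaining ₹5,300,000 passes to the descendants.
The descendants' portion (₹5,300,000) is divided into 4 shares of ₹1,325,000: Thandi, Dayo, and Matthias each take ₹1,325,000; Ulla's ₹1,325,000 share passes to Ulla's issue.
Ulla's share (₹1,325,000) is divided into 2 shares of ₹662,500: Ilse and Vidar each take ₹662,500.

Ilse receives ₹662,500.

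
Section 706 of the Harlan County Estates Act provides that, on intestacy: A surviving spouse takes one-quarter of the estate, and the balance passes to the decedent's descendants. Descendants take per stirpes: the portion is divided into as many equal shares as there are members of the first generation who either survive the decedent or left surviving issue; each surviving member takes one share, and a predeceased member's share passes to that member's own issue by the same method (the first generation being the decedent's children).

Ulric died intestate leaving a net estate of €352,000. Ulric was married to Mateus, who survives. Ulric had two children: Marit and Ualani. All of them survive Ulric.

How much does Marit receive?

Mateus takes one-quarter of €352,000 = €88,000. The remaining €264,000 passes to the descendants.
The descendants' portion (€264,000) is divided into 2 shares of €132,000: Marit and Ualani each take €132,000.

Marit receives €132,000.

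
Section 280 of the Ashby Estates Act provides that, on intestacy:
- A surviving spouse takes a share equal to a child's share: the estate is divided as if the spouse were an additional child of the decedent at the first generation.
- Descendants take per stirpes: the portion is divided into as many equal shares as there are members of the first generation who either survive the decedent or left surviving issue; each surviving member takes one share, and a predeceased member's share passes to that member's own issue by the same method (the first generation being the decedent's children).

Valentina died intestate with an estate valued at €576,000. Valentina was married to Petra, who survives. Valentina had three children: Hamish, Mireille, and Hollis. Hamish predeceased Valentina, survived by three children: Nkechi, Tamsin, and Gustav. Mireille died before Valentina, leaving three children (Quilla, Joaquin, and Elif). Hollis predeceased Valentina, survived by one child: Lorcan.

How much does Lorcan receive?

The spouse counts as an additional share at the children's level, so there are 4 primary shares of €144,000. Petra takes one such share (€144,000).
The children's combined portion (€432,000) is divided into 3 shares of €144,000: Hamish's €144,000 share passes to Hamish's issue; Mireille's €144,000 share passes to Mireille's issue; Hollis's €144,000 share passes to Hollis's issue.
Hamish's share (€144,000) is divided into 3 shares of €48,000: Nkechi, Tamsin, and Gustav each take €48,000.
Mireille's share (€144,000) is divided into 3 shares of €48,000: Quilla, Joaquin, and Elif each take €48,000.
Hollis's share (€144,000) passes entirely to Lorcan.

Lorcan receives €144,000.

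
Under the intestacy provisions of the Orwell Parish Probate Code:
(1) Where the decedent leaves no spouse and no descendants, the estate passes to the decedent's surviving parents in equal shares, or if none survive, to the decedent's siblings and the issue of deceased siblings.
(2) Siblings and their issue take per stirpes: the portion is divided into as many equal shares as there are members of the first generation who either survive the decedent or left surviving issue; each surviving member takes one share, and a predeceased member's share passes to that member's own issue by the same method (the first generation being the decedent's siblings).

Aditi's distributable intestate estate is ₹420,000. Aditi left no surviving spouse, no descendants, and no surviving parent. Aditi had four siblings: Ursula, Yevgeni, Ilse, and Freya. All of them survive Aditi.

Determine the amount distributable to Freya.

The entire ₹420,000 passes to the siblings and their issue.
That amount (₹420,000) is divided into 4 shares of ₹105,000: Ursula, Yevgeni, Ilse, and Freya each take ₹105,000.

Freya receives ₹105,000.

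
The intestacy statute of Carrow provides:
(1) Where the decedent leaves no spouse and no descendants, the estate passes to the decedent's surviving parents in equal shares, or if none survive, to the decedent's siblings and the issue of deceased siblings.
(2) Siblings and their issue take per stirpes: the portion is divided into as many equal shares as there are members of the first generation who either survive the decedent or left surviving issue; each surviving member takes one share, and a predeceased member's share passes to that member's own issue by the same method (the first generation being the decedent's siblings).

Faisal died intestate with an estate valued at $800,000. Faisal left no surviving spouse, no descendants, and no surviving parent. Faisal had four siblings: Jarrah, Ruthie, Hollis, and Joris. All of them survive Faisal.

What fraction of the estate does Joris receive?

Joris receives 1/4 of the estate.

The entire $800,000 passes to the siblings and their issue.
That amount ($800,000) is divided into 4 shares of $200,000: Jarrah, Ruthie, Hollis, and Joris each take $200,000.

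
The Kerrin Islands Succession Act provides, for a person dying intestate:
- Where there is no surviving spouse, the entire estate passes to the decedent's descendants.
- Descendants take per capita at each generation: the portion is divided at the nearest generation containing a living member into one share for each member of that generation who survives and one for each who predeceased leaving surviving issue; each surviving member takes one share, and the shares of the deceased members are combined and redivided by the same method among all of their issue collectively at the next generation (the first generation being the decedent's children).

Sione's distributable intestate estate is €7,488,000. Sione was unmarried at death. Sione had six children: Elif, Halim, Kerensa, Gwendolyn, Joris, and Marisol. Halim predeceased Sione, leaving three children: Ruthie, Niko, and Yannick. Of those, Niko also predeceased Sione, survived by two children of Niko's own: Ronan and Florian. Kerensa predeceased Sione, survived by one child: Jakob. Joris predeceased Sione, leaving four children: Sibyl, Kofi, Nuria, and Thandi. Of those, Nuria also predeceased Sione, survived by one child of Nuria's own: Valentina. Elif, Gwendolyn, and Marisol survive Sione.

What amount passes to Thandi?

The entire €7,488,000 passes to the descendants.
That amount (€7,488,000) is divided at the children's generation into 6 shares of €1,248,000. Elif, Gwendolyn, and Marisol each take €1,248,000. The 3 shares of the deceased (Halim, Kerensa, and Joris) are combined into a pool of €3,744,000.
That pool (€3,744,000) is divided at the grandchildren's generation into 8 shares of €468,000. Ruthie, Yannick, Jakob, Sibyl, Kofi, and Thandi each take €468,000. The 2 shares of the deceased (Niko and Nuria) are combined into a pool of €936,000.
That pool (€936,000) is divided at the great-grandchildren's generation equally among Ronan, Florian, and Valentina: €312,000 each.

Thandi receives €468,000.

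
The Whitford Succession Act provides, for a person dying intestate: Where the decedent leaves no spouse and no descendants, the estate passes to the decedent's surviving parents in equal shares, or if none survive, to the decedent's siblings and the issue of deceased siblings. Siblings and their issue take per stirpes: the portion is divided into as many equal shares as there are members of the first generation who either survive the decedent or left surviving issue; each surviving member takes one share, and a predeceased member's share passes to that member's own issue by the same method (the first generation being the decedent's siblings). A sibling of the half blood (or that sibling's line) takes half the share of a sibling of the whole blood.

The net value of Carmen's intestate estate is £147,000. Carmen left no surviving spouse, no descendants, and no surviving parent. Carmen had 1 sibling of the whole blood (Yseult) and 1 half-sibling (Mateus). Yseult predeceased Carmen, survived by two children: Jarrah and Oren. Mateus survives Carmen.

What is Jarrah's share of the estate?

The entire £147,000 passes to the siblings and their issue.
Counting each half-blood sibling's line as half a unit, there are 3/2 units in £147,000, so one unit is £98,000. Whole-blood lines (Yseult) take £98,000 each; half-blood lines (Mateus) take £49,000 each.
Yseult's share (£98,000) is divided into 2 shares of £49,000: Jarrah and Oren each take £49,000.

Jarrah receives £49,000.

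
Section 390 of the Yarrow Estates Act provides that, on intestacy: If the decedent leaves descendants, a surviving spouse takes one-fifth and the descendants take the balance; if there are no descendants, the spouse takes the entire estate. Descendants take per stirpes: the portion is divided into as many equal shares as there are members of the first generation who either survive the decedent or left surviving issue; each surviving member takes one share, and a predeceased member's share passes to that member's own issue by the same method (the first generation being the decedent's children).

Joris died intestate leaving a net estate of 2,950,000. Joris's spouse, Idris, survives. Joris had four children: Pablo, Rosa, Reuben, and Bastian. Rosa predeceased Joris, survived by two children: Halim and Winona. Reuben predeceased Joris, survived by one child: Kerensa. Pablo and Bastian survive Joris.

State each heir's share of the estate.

Idris takes one-fifth of 2,950,000 = 590,000. The remaining 2,360,000 passes to the descendants.
The descendants' portion (2,360,000) is divided into 4 shares of 590,000: Pablo and Bastian each take 590,000; Rosa's 590,000 share passes to Rosa's issue; Reuben's 590,000 share passes to Reuben's issue.
Rosa's share (590,000) is divided into 2 shares of 295,000: Halim and Winona each take 295,000.
Reuben's share (590,000) passes entirely to Kerensa.

Idris: 590,000; Pablo: 590,000; Halim: 295,000; Winona: 295,000; Kerensa: 590,000; Bastian: 590,000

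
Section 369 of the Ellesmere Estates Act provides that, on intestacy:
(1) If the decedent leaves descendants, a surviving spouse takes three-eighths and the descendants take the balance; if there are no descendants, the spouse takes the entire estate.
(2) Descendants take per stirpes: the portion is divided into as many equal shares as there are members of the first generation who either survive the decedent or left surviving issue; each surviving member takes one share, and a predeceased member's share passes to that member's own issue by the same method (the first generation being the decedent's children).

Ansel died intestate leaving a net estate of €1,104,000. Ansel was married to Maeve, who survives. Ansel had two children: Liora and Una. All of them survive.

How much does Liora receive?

Liora receives €345,000.

Maeve takes three-eighths of €1,104,000 = €414,000. The remaining €690,000 passes to the descendants.
The descendants' portion (€690,000) is divided into 2 shares of €345,000: Liora and Una each take €345,000.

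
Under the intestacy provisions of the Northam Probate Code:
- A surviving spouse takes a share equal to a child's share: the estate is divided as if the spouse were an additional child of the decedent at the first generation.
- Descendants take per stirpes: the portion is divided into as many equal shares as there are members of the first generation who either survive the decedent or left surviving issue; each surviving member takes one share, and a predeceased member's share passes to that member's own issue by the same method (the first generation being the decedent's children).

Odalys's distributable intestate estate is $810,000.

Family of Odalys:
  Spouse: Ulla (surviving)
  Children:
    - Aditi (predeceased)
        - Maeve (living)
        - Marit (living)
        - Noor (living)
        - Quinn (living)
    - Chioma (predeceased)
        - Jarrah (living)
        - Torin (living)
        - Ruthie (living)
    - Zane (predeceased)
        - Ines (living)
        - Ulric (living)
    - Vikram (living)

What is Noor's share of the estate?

Noor receives $40,500.

The spouse counts as an additional share at the children's level, so there are 5 primary shares of $162,000. Ulla takes one such share ($162,000).
The children's combined portion ($648,000) is divided into 4 shares of $162,000: Vikram takes $162,000; Aditi's $162,000 share passes to Aditi's issue; Chioma's $162,000 share passes to Chioma's issue; Zane's $162,000 share passes to Zane's issue.
Aditi's share ($162,000) is divided into 4 shares of $40,500: Maeve, Marit, Noor, and Quinn each take $40,500.
Chioma's share ($162,000) is divided into 3 shares of $54,000: Jarrah, Torin, and Ruthie each take $54,000.
Zane's share ($162,000) is divided into 2 shares of $81,000: Ines and Ulric each take $81,000.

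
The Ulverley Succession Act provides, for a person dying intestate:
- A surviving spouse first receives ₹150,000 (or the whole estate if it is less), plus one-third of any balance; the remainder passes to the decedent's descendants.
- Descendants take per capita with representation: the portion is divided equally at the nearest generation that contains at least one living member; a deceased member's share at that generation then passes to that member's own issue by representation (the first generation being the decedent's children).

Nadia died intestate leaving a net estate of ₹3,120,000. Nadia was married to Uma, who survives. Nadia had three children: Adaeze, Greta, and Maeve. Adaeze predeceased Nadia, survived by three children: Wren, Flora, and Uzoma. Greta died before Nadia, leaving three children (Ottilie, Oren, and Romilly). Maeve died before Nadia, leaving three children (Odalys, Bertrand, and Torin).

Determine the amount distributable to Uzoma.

Uma first takes ₹150,000, leaving a balance of ₹2,970,000. Uma then takes one-third of the balance (₹990,000), for a total of ₹1,140,000. The remaining ₹1,980,000 passes to the descendants.
No child survives, so the initial division is made at the grandchildren's generation.
The descendants' portion (₹1,980,000) is divided into 9 shares of ₹220,000: Wren, Flora, Uzoma, Ottilie, Oren, Romilly, Odalys, Bertrand, and Torin each take ₹220,000.

Uzoma receives ₹220,000.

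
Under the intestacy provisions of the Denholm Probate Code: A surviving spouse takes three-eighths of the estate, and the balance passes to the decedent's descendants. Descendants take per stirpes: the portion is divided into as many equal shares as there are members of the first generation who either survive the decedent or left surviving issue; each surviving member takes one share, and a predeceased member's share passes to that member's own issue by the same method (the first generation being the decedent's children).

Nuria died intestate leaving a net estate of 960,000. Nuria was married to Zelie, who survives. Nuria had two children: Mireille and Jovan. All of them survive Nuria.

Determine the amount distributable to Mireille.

Zelie takes three-eighths of 960,000 = 360,000. The remaining 600,000 passes to the descendants.
The descendants' portion (600,000) is divided into 2 shares of 300,000: Mireille and Jovan each take 300,000.

Mireille receives 300,000.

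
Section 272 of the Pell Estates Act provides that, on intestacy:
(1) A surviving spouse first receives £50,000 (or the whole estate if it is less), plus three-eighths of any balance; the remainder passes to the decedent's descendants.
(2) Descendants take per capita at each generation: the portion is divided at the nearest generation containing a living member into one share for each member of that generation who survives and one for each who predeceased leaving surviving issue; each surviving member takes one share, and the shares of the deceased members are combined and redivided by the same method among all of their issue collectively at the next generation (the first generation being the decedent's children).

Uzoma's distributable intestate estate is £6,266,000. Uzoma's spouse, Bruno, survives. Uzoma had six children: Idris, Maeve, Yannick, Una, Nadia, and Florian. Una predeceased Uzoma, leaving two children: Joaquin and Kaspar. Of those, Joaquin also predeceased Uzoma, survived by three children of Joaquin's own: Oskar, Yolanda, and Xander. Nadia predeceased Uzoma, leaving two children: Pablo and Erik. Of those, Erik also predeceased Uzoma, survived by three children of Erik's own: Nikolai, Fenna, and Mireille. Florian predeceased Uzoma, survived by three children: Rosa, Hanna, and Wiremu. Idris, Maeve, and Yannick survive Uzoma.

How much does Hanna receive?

Bruno first takes £50,000, leaving a balance of £6,216,000. Bruno then takes three-eighths of the balance (£2,331,000), for a total of £2,381,000. The remaining £3,885,000 passes to the descendants.
The descendants' portion (£3,885,000) is divided at the children's generation into 6 shares of £647,500. Idris, Maeve, and Yannick each take £647,500. The 3 shares of the deceased (Una, Nadia, and Florian) are combined into a pool of £1,942,500.
That pool (£1,942,500) is divided at the grandchildren's generation into 7 shares of £277,500. Kaspar, Pablo, Rosa, Hanna, and Wiremu each take £277,500. The 2 shares of the deceased (Joaquin and Erik) are combined into a pool of £555,000.
That pool (£555,000) is divided at the great-grandchildren's generation equally among Oskar, Yolanda, Xander, Nikolai, Fenna, and Mireille: £92,500 each.

Hanna receives £277,500.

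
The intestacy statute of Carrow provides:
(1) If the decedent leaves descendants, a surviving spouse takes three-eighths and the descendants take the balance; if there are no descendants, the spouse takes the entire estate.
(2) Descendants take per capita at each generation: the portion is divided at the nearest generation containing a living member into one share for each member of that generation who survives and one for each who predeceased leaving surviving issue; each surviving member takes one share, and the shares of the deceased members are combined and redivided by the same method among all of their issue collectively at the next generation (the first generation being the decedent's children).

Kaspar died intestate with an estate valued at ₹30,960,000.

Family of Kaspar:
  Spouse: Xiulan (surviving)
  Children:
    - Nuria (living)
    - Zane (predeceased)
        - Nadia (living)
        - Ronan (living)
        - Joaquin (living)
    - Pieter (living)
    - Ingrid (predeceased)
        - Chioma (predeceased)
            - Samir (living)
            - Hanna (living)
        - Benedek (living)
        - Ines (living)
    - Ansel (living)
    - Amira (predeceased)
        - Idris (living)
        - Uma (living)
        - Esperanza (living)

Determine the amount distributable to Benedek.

Benedek receives ₹1,075,000.

Xiulan takes three-eighths of ₹30,960,000 = ₹11,610,000. The remaining ₹19,350,000 passes to the descendants.
The descendants' portion (₹19,350,000) is divided at the children's generation into 6 shares of ₹3,225,000. Nuria, Pieter, and Ansel each take ₹3,225,000. The 3 shares of the deceased (Zane, Ingrid, and Amira) are combined into a pool of ₹9,675,000.
That pool (₹9,675,000) is divided at the grandchildren's generation into 9 shares of ₹1,075,000. Nadia, Ronan, Joaquin, Benedek, Ines, Idris, Uma, and Esperanza each take ₹1,075,000. The remaining share for the deceased Chioma (₹1,075,000) is carried to the next generation.
That pool (₹1,075,000) is divided at the great-grandchildren's generation equally among Samir and Hanna: ₹537,500 each.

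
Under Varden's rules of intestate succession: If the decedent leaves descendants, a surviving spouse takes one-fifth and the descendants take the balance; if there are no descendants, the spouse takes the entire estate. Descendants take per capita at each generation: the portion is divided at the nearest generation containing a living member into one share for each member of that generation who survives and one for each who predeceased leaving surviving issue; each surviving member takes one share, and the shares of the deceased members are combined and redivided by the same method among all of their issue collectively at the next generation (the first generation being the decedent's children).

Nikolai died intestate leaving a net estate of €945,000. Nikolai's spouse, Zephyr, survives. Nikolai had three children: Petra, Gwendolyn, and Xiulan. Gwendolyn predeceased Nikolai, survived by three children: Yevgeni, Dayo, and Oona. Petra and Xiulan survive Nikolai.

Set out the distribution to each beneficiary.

Zephyr takes one-fifth of €945,000 = €189,000. The remaining €756,000 passes to the descendants.
The descendants' portion (€756,000) is divided at the children's generation into 3 shares of €252,000. Petra and Xiulan each take €252,000. The remaining share for the deceased Gwendolyn (€252,000) is carried to the next generation.
That pool (€252,000) is divided at the grandchildren's generation equally among Yevgeni, Dayo, and Oona: €84,000 each.

Zephyr: €189,000; Petra: €252,000; Yevgeni: €84,000; Dayo: €84,000; Oona: €84,000; Xiulan: €252,000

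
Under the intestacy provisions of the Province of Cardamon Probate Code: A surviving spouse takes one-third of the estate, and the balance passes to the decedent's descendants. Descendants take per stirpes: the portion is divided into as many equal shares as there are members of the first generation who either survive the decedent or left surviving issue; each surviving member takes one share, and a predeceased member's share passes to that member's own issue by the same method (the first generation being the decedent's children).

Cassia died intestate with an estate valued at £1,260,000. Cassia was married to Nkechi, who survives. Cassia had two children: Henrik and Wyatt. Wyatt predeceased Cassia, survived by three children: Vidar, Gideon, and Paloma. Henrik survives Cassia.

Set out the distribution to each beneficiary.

Nkechi: £420,000; Henrik: £420,000; Vidar: £140,000; Gideon: £140,000; Paloma: £140,000

Nkechi takes one-third of £1,260,000 = £420,000. The remaining £840,000 passes to the descendants.
The descendants' portion (£840,000) is divided into 2 shares of £420,000: Henrik takes £420,000; Wyatt's £420,000 share passes to Wyatt's issue.
Wyatt's share (£420,000) is divided into 3 shares of £140,000: Vidar, Gideon, and Paloma each take £140,000.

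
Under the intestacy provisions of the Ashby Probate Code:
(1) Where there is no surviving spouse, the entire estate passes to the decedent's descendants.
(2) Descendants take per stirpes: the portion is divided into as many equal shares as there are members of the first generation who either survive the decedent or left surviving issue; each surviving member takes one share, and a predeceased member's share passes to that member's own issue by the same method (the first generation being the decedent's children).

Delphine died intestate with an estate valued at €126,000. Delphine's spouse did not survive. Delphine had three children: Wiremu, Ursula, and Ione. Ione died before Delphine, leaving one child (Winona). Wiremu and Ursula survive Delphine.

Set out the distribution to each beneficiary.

The entire €126,000 passes to the descendants.
That amount (€126,000) is divided into 3 shares of €42,000: Wiremu and Ursula each take €42,000; Ione's €42,000 share passes to Ione's issue.
Ione's share (€42,000) passes entirely to Winona.

Wiremu: €42,000; Ursula: €42,000; Winona: €42,000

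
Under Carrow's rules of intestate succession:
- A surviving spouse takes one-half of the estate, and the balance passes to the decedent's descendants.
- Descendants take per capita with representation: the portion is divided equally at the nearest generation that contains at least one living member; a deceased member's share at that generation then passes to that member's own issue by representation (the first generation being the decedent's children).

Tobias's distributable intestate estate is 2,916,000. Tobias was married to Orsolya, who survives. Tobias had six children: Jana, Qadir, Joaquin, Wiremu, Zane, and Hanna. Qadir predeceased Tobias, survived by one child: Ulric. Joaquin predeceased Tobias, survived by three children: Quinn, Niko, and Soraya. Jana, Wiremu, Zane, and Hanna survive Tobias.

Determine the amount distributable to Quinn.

Orsolya takes one-half of 2,916,000 = 1,458,000. The remaining 1,458,000 passes to the descendants.
The descendants' portion (1,458,000) is divided into 6 shares of 243,000: Jana, Wiremu, Zane, and Hanna each take 243,000; Qadir's 243,000 share passes to Qadir's issue; Joaquin's 243,000 share passes to Joaquin's issue.
Qadir's share (243,000) passes entirely to Ulric.
Joaquin's share (243,000) is divided into 3 shares of 81,000: Quinn, Niko, and Soraya each take 81,000.

Quinn receives 81,000.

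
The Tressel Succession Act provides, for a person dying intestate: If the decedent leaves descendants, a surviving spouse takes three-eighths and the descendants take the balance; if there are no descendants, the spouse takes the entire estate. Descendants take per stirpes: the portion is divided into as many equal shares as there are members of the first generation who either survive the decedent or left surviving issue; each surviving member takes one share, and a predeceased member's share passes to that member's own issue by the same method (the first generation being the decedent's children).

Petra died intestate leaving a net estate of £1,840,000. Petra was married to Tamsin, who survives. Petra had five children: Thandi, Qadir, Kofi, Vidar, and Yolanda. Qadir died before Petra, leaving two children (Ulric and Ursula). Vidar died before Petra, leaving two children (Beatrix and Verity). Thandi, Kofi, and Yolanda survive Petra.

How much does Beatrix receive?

Beatrix receives £115,000.

Tamsin takes three-eighths of £1,840,000 = £690,000. The remaining £1,150,000 passes to the descendants.
The descendants' portion (£1,150,000) is divided into 5 shares of £230,000: Thandi, Kofi, and Yolanda each take £230,000; Qadir's £230,000 share passes to Qadir's issue; Vidar's £230,000 share passes to Vidar's issue.
Qadir's share (£230,000) is divided into 2 shares of £115,000: Ulric and Ursula each take £115,000.
Vidar's share (£230,000) is divided into 2 shares of £115,000: Beatrix and Verity each take £115,000.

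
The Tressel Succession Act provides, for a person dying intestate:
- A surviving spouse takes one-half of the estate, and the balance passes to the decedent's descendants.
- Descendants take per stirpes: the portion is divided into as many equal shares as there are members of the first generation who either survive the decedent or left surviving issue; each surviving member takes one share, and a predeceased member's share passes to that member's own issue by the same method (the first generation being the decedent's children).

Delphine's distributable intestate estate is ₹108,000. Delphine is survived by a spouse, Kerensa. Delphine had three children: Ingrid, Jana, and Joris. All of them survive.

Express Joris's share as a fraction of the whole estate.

Joris receives 1/6 of the estate.

Kerensa takes one-half of ₹108,000 = ₹54,000. The remaining ₹54,000 passes to the descendants.
The descendants' portion (₹54,000) is divided into 3 shares of ₹18,000: Ingrid, Jana, and Joris each take ₹18,000.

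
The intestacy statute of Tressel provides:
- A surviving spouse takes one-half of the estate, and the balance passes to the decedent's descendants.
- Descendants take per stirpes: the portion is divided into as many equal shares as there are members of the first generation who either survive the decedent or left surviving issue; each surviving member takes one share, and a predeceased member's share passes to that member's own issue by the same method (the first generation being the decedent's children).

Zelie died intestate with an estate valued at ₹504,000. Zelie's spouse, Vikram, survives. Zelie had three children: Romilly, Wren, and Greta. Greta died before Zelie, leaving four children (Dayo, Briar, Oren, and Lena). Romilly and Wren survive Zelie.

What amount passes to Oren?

Oren receives ₹21,000.

Vikram takes one-half of ₹504,000 = ₹252,000. The remaining ₹252,000 passes to the descendants.
The descendants' portion (₹252,000) is divided into 3 shares of ₹84,000: Romilly and Wren each take ₹84,000; Greta's ₹84,000 share passes to Greta's issue.
Greta's share (₹84,000) is divided into 4 shares of ₹21,000: Dayo, Briar, Oren, and Lena each take ₹21,000.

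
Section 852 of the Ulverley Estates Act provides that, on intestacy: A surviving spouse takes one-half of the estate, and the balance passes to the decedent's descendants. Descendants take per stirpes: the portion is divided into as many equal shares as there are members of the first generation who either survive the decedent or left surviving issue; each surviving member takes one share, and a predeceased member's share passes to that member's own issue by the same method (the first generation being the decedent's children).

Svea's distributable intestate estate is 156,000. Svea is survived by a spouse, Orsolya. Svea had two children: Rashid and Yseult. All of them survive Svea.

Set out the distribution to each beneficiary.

Orsolya takes one-half of 156,000 = 78,000. The remaining 78,000 passes to the descendants.
The descendants' portion (78,000) is divided into 2 shares of 39,000: Rashid and Yseult each take 39,000.

Orsolya: 78,000; Rashid: 39,000; Yseult: 39,000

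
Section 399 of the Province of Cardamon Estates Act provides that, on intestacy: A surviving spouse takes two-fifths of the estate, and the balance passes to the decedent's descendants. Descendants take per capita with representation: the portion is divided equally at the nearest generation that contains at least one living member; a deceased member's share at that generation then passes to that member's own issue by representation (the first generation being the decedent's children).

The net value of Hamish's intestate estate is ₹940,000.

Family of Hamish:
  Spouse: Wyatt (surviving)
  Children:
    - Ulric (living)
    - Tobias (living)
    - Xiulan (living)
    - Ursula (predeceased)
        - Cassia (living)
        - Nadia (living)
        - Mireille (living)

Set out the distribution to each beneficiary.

Wyatt takes two-fifths of ₹940,000 = ₹376,000. The remaining ₹564,000 passes to the descendants.
The descendants' portion (₹564,000) is divided into 4 shares of ₹141,000: Ulric, Tobias, and Xiulan each take ₹141,000; Ursula's ₹141,000 share passes to Ursula's issue.
Ursula's share (₹141,000) is divided into 3 shares of ₹47,000: Cassia, Nadia, and Mireille each take ₹47,000.

Wyatt: ₹376,000; Ulric: ₹141,000; Tobias: ₹141,000; Xiulan: ₹141,000; Cassia: ₹47,000; Nadia: ₹47,000; Mireille: ₹47,000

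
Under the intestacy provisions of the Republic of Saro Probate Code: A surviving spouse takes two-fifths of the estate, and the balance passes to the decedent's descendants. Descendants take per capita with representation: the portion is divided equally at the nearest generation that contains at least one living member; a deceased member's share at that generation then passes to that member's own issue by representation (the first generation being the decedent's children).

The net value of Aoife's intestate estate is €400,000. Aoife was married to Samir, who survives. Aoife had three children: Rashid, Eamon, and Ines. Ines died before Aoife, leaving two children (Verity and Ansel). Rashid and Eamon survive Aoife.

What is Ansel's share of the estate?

Ansel receives €40,000.

Samir takes two-fifths of €400,000 = €160,000. The remaining €240,000 passes to the descendants.
The descendants' portion (€240,000) is divided into 3 shares of €80,000: Rashid and Eamon each take €80,000; Ines's €80,000 share passes to Ines's issue.
Ines's share (€80,000) is divided into 2 shares of €40,000: Verity and Ansel each take €40,000.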